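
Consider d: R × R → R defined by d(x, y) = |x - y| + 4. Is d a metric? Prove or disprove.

No. d fails identity of indiscernibles (specifically d(x,x) = 0): d(-3, -3) = |-3 - (-3)| + 4 = 0 + 4 = 4 ≠ 0.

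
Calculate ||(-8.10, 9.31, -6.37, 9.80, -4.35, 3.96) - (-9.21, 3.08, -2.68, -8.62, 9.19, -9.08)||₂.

√(Σ(x_i - y_i)²) = √((-8.1 - (-9.21))² + (9.31 - 3.08)² + (-6.37 - (-2.68))² + (9.8 - (-8.62))² + (-4.35 - 9.19)² + (3.96 - (-9.08))²)
= √(1.11² + 6.23² + (-3.69)² + 18.42² + (-13.54)² + 13.04²) = √(1.2321 + 38.8129 + 13.6161 + 339.2964 + 183.3316 + 170.0416) = √746.3307 ≈ 27.3191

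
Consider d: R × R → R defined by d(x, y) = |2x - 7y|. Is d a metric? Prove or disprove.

No. d fails symmetry: d(7, 6) = |2·7 - 7·6| = |-28| = 28, but d(6, 7) = |2·6 - 7·7| = |-37| = 37. Since 28 ≠ 37, d(x,y) ≠ d(y,x) in general.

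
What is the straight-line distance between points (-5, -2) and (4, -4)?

√(Σ(x_i - y_i)²) = √((-5 - 4)² + (-2 - (-4))²)
= √((-9)² + 2²) = √(81 + 4) = √85 ≈ 9.2195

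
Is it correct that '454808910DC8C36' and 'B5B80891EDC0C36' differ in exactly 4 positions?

Differing positions: 1, 3, 9, 12. Hamming distance = 4, so the claim is true.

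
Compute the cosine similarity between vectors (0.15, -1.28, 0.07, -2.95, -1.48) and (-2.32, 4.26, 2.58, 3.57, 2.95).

With u = (0.15, -1.28, 0.07, -2.95, -1.48), v = (-2.32, 4.26, 2.58, 3.57, 2.95):
u·v = 0.15·(-2.32) + (-1.28)·4.26 + 0.07·2.58 + (-2.95)·3.57 + (-1.48)·2.95 = (-0.348) + (-5.4528) + 0.1806 + (-10.5315) + (-4.366) = -20.5177.
|u| = √(0.15² + (-1.28)² + 0.07² + (-2.95)² + (-1.48)²) = √(0.0225 + 1.6384 + 0.0049 + 8.7025 + 2.1904) = √12.5587, |v| = √((-2.32)² + 4.26² + 2.58² + 3.57² + 2.95²) = √(5.3824 + 18.1476 + 6.6564 + 12.7449 + 8.7025) = √51.6338.
cos θ = (u·v)/(|u||v|) = -20.5177/(√12.5587·√51.6338) ≈ -0.8057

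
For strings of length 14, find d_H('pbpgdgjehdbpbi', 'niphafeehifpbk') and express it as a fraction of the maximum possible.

Differing positions: 1, 2, 4, 5, 6, 7, 10, 11, 14. Hamming distance = 9. The maximum possible Hamming distance for length-14 strings is 14, so d_H/14 = 9/14 ≈ 0.6429.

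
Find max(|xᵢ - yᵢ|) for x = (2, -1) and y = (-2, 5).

max(|x_i - y_i|) = max(|2 - (-2)|, |-1 - 5|) = max(4, 6) = 6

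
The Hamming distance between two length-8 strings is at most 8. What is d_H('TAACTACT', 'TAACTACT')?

Differing positions: none. Hamming distance = 0. The maximum possible Hamming distance for length-8 strings is 8, so d_H/8 = 0/8 = 0.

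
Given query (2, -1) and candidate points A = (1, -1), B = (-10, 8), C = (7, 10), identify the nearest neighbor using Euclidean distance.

Distances: d(A) = 1, d(B) = 15, d(C) ≈ 12.083. Nearest: A = (1, -1) with distance 1.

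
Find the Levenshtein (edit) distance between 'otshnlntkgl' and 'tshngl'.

Let D[i][j] be the edit distance between the first i characters of 'otshnlntkgl' and the first j characters of 'tshngl', with D[i][0] = i, D[0][j] = j, and D[i][j] = D[i-1][j-1] if the characters match, else 1 + min(D[i-1][j], D[i][j-1], D[i-1][j-1]). Filling the table (rows: prefixes of 'otshnlntkgl', columns: prefixes of 'tshngl'):
     ε  t  s  h  n  g  l
  ε  0  1  2  3  4  5  6
  o  1  1  2  3  4  5  6
  t  2  1  2  3  4  5  6
  s  3  2  1  2  3  4  5
  h  4  3  2  1  2  3  4
  n  5  4  3  2  1  2  3
  l  6  5  4  3  2  2  2
  n  7  6  5  4  3  3  3
  t  8  7  6  5  4  4  4
  k  9  8  7  6  5  5  5
  g 10  9  8  7  6  5  6
  l 11 10  9  8  7  6  5
The bottom-right entry gives D[11][6] = 5, so no sequence of fewer than 5 edits works. Backtracking through the table gives one optimal edit sequence (5 edits):
  otshnlntkgl → tshnlntkgl (del o @1)
  tshnlntkgl → tshlntkgl (del n @4)
  tshlntkgl → tshntkgl (del l @4)
  tshntkgl → tshnkgl (del t @5)
  tshnkgl → tshngl (del k @5)
Edit distance = 5.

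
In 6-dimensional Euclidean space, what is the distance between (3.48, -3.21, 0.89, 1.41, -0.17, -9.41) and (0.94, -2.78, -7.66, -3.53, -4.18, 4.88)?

√(Σ(x_i - y_i)²) = √((3.48 - 0.94)² + (-3.21 - (-2.78))² + (0.89 - (-7.66))² + (1.41 - (-3.53))² + (-0.17 - (-4.18))² + (-9.41 - 4.88)²)
= √(2.54² + (-0.43)² + 8.55² + 4.94² + 4.01² + (-14.29)²) = √(6.4516 + 0.1849 + 73.1025 + 24.4036 + 16.0801 + 204.2041) = √324.4268 ≈ 18.0119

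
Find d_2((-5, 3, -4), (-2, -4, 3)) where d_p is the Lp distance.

(Σ|x_i - y_i|^2)^(1/2) = (|-5 - (-2)|^2 + |3 - (-4)|^2 + |-4 - 3|^2)^(1/2)
= (3^2 + 7^2 + 7^2)^(1/2) = (9 + 49 + 49)^(1/2) = (107)^(1/2) ≈ 10.3441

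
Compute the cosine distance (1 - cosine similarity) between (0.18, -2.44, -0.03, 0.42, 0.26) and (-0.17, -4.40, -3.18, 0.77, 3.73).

With u = (0.18, -2.44, -0.03, 0.42, 0.26), v = (-0.17, -4.40, -3.18, 0.77, 3.73):
u·v = 0.18·(-0.17) + (-2.44)·(-4.4) + (-0.03)·(-3.18) + 0.42·0.77 + 0.26·3.73 = (-0.0306) + 10.736 + 0.0954 + 0.3234 + 0.9698 = 12.094.
|u| = √(0.18² + (-2.44)² + (-0.03)² + 0.42² + 0.26²) = √(0.0324 + 5.9536 + 0.0009 + 0.1764 + 0.0676) = √6.2309, |v| = √((-0.17)² + (-4.4)² + (-3.18)² + 0.77² + 3.73²) = √(0.0289 + 19.36 + 10.1124 + 0.5929 + 13.9129) = √44.0071.
cos θ = (u·v)/(|u||v|) = 12.094/(√6.2309·√44.0071) ≈ 0.7304
Cosine distance = 1 - cos θ ≈ 1 - 0.7304 = 0.2696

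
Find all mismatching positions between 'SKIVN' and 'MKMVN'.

Differing positions: 1, 3. Hamming distance = 2.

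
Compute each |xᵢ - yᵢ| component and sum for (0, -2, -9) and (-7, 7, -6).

Σ|x_i - y_i| = |0 - (-7)| + |-2 - 7| + |-9 - (-6)| = 7 + 9 + 3 = 19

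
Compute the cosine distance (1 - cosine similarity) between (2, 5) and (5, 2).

With u = (2, 5), v = (5, 2):
u·v = 2·5 + 5·2 = 10 + 10 = 20.
|u| = √(2² + 5²) = √29, |v| = √(5² + 2²) = √29, so |u||v| = √(29·29) = √841 = 29.
cos θ = (u·v)/(|u||v|) = 20/29 ≈ 0.6897
Cosine distance = 1 - cos θ ≈ 1 - 0.6897 = 0.3103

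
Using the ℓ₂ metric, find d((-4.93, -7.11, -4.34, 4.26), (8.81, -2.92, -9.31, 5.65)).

√(Σ(x_i - y_i)²) = √((-4.93 - 8.81)² + (-7.11 - (-2.92))² + (-4.34 - (-9.31))² + (4.26 - 5.65)²)
= √((-13.74)² + (-4.19)² + 4.97² + (-1.39)²) = √(188.7876 + 17.5561 + 24.7009 + 1.9321) = √232.9767 ≈ 15.2636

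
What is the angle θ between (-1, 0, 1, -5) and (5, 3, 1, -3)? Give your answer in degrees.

With u = (-1, 0, 1, -5), v = (5, 3, 1, -3):
u·v = (-1)·5 + 0·3 + 1·1 + (-5)·(-3) = (-5) + 0 + 1 + 15 = 11.
|u| = √((-1)² + 0² + 1² + (-5)²) = √27, |v| = √(5² + 3² + 1² + (-3)²) = √44, so |u||v| = √(27·44) = √1188.
cos θ = (u·v)/(|u||v|) = 11/√1188 ≈ 0.319142
θ = arccos(0.319142) ≈ 71.39°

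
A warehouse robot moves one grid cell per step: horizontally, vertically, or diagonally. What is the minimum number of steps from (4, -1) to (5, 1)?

max(|x_i - y_i|) = max(|4 - 5|, |-1 - 1|) = max(1, 2) = 2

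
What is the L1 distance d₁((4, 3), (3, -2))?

Σ|x_i - y_i| = |4 - 3| + |3 - (-2)| = 1 + 5 = 6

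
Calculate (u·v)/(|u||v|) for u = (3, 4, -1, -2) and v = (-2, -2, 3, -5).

With u = (3, 4, -1, -2), v = (-2, -2, 3, -5):
u·v = 3·(-2) + 4·(-2) + (-1)·3 + (-2)·(-5) = (-6) + (-8) + (-3) + 10 = -7.
|u| = √(3² + 4² + (-1)² + (-2)²) = √30, |v| = √((-2)² + (-2)² + 3² + (-5)²) = √42, so |u||v| = √(30·42) = √1260.
cos θ = (u·v)/(|u||v|) = -7/√1260 ≈ -0.1972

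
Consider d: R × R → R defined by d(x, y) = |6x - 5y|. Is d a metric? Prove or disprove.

No. d fails symmetry: d(2, 8) = |6·2 - 5·8| = |-28| = 28, but d(8, 2) = |6·8 - 5·2| = |38| = 38. Since 28 ≠ 38, d(x,y) ≠ d(y,x) in general.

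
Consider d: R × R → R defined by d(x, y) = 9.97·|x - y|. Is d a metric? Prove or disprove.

Yes. Since |x - y| is a metric on R and 9.97 > 0, the positive scalar multiple 9.97·|x - y| is also a metric: scaling by a positive constant preserves non-negativity, identity (d=0 ⟺ |x-y|=0 ⟺ x=y), symmetry, and the triangle inequality.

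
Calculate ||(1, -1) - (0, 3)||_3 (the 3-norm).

(Σ|x_i - y_i|^3)^(1/3) = (|1 - 0|^3 + |-1 - 3|^3)^(1/3)
= (1^3 + 4^3)^(1/3) = (1 + 64)^(1/3) = (65)^(1/3) ≈ 4.0207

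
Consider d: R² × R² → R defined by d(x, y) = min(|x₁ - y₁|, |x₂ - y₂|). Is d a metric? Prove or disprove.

No. d fails identity of indiscernibles: take x = (-1, 0) and y = (-1, 7). Then d(x,y) = min(|-1 - (-1)|, |0 - 7|) = min(0, 7) = 0, yet x ≠ y.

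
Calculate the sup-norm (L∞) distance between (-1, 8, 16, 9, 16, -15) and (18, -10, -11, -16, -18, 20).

max(|x_i - y_i|) = max(|-1 - 18|, |8 - (-10)|, |16 - (-11)|, |9 - (-16)|, |16 - (-18)|, |-15 - 20|) = max(19, 18, 27, 25, 34, 35) = 35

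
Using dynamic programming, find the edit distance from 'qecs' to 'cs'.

Let D[i][j] be the edit distance between the first i characters of 'qecs' and the first j characters of 'cs', with D[i][0] = i, D[0][j] = j, and D[i][j] = D[i-1][j-1] if the characters match, else 1 + min(D[i-1][j], D[i][j-1], D[i-1][j-1]). Filling the table (rows: prefixes of 'qecs', columns: prefixes of 'cs'):
     ε  c  s
  ε  0  1  2
  q  1  1  2
  e  2  2  2
  c  3  2  3
  s  4  3  2
The bottom-right entry gives D[4][2] = 2, so no sequence of fewer than 2 edits works. Backtracking through the table gives one optimal edit sequence (2 edits):
  qecs → ecs (del q @1)
  ecs → cs (del e @1)
Edit distance = 2.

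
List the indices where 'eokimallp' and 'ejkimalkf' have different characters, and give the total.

Differing positions: 2, 8, 9. Hamming distance = 3.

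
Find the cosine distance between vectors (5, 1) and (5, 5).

With u = (5, 1), v = (5, 5):
u·v = 5·5 + 1·5 = 25 + 5 = 30.
|u| = √(5² + 1²) = √26, |v| = √(5² + 5²) = √50, so |u||v| = √(26·50) = √1300.
cos θ = (u·v)/(|u||v|) = 30/√1300 ≈ 0.8321
Cosine distance = 1 - cos θ ≈ 1 - 0.8321 = 0.1679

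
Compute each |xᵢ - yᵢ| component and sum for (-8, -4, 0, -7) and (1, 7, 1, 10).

Σ|x_i - y_i| = |-8 - 1| + |-4 - 7| + |0 - 1| + |-7 - 10| = 9 + 11 + 1 + 17 = 38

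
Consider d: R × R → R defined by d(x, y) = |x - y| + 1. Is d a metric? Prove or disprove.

No. d fails identity of indiscernibles (specifically d(x,x) = 0): d(7, 7) = |7 - 7| + 1 = 0 + 1 = 1 ≠ 0.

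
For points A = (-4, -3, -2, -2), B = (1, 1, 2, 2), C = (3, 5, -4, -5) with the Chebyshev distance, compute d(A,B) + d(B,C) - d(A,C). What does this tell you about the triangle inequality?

d(A,B) = max(5, 4, 4, 4) = 5, d(B,C) = max(2, 4, 6, 7) = 7, d(A,C) = max(7, 8, 2, 3) = 8.
d(A,B) + d(B,C) - d(A,C) = 5 + 7 - 8 = 12 - 8 = 4. This is ≥ 0, so the triangle inequality holds for these points.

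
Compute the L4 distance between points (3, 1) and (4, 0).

(Σ|x_i - y_i|^4)^(1/4) = (|3 - 4|^4 + |1 - 0|^4)^(1/4)
= (1^4 + 1^4)^(1/4) = (1 + 1)^(1/4) = (2)^(1/4) ≈ 1.1892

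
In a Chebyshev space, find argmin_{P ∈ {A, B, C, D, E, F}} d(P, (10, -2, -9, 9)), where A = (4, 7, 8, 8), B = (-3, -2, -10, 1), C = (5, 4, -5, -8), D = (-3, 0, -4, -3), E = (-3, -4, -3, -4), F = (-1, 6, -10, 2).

Distances: d(A) = 17, d(B) = 13, d(C) = 17, d(D) = 13, d(E) = 13, d(F) = 11. Nearest: F = (-1, 6, -10, 2) with distance 11.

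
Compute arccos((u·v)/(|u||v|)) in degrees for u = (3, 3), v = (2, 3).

With u = (3, 3), v = (2, 3):
u·v = 3·2 + 3·3 = 6 + 9 = 15.
|u| = √(3² + 3²) = √18, |v| = √(2² + 3²) = √13, so |u||v| = √(18·13) = √234.
cos θ = (u·v)/(|u||v|) = 15/√234 ≈ 0.980581
θ = arccos(0.980581) ≈ 11.31°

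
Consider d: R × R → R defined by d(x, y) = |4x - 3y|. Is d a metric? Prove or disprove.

No. d fails symmetry: d(5, 3) = |4·5 - 3·3| = |11| = 11, but d(3, 5) = |4·3 - 3·5| = |-3| = 3. Since 11 ≠ 3, d(x,y) ≠ d(y,x) in general.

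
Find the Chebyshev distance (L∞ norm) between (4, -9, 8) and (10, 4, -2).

max(|x_i - y_i|) = max(|4 - 10|, |-9 - 4|, |8 - (-2)|) = max(6, 13, 10) = 13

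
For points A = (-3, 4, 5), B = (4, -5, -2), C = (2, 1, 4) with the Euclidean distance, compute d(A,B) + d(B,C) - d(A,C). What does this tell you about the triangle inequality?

d(A,B) = √(7² + 9² + 7²) = √179 ≈ 13.3791, d(B,C) = √(2² + 6² + 6²) = √76 ≈ 8.7178, d(A,C) = √(5² + 3² + 1²) = √35 ≈ 5.9161.
d(A,B) + d(B,C) - d(A,C) = 13.3791 + 8.7178 - 5.9161 = 22.0969 - 5.9161 = 16.1808 (to 4 decimal places). This is ≥ 0, so the triangle inequality holds for these points.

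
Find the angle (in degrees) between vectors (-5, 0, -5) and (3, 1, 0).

With u = (-5, 0, -5), v = (3, 1, 0):
u·v = (-5)·3 + 0·1 + (-5)·0 = (-15) + 0 + 0 = -15.
|u| = √((-5)² + 0² + (-5)²) = √50, |v| = √(3² + 1² + 0²) = √10, so |u||v| = √(50·10) = √500.
cos θ = (u·v)/(|u||v|) = -15/√500 ≈ -0.67082
θ = arccos(-0.67082) ≈ 132.13°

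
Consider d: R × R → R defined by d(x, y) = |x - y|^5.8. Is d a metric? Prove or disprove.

No. d(x,y) = |x-y|^5.8 fails the triangle inequality since p = 5.8 > 1. Counterexample: x = -2, y = 10, z = 13. d(x,z) = |-2 - 13|^5.8 = 15^5.8 ≈ 6627188.1785, but d(x,y) + d(y,z) = 12^5.8 + 3^5.8 ≈ 1816566.1911 + 585.1986 = 1817151.3897. Since 6627188.1785 > 1817151.3897, the triangle inequality is violated.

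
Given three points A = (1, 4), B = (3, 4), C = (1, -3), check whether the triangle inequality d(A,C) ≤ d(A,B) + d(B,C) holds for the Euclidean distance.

d(A,B) = √(2² + 0²) = √4 = 2, d(B,C) = √(2² + 7²) = √53 ≈ 7.2801, d(A,C) = √(0² + 7²) = √49 = 7.
d(A,C) = 7 ≤ 2 + 7.2801 = 9.2801. Triangle inequality is satisfied.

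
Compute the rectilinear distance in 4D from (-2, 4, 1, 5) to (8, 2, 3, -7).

Σ|x_i - y_i| = |-2 - 8| + |4 - 2| + |1 - 3| + |5 - (-7)| = 10 + 2 + 2 + 12 = 26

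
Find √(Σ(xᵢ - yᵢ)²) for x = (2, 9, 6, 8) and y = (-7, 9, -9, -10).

√(Σ(x_i - y_i)²) = √((2 - (-7))² + (9 - 9)² + (6 - (-9))² + (8 - (-10))²)
= √(9² + 0² + 15² + 18²) = √(81 + 0 + 225 + 324) = √630 ≈ 25.0998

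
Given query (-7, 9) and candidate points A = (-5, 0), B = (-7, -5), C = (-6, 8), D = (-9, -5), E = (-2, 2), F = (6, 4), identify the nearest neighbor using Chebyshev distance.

Distances: d(A) = 9, d(B) = 14, d(C) = 1, d(D) = 14, d(E) = 7, d(F) = 13. Nearest: C = (-6, 8) with distance 1.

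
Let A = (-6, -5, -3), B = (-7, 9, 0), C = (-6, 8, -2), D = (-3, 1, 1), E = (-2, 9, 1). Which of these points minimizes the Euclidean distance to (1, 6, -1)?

Distances: d(A) ≈ 13.1909, d(B) ≈ 8.6023, d(C) ≈ 7.3485, d(D) ≈ 6.7082, d(E) ≈ 4.6904. Nearest: E = (-2, 9, 1) with distance 4.6904.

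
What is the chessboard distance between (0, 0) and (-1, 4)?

max(|x_i - y_i|) = max(|0 - (-1)|, |0 - 4|) = max(1, 4) = 4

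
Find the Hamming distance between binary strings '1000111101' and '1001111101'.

Differing positions: 4. Hamming distance = 1.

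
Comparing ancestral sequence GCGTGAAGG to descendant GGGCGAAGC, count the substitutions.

Differing positions: 2, 4, 9. Hamming distance = 3.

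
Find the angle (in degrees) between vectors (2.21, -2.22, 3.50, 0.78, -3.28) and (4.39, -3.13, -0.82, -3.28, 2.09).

With u = (2.21, -2.22, 3.50, 0.78, -3.28), v = (4.39, -3.13, -0.82, -3.28, 2.09):
u·v = 2.21·4.39 + (-2.22)·(-3.13) + 3.5·(-0.82) + 0.78·(-3.28) + (-3.28)·2.09 = 9.7019 + 6.9486 + (-2.87) + (-2.5584) + (-6.8552) = 4.3669.
|u| = √(2.21² + (-2.22)² + 3.5² + 0.78² + (-3.28)²) = √(4.8841 + 4.9284 + 12.25 + 0.6084 + 10.7584) = √33.4293, |v| = √(4.39² + (-3.13)² + (-0.82)² + (-3.28)² + 2.09²) = √(19.2721 + 9.7969 + 0.6724 + 10.7584 + 4.3681) = √44.8679.
cos θ = (u·v)/(|u||v|) = 4.3669/(√33.4293·√44.8679) ≈ 0.112757
θ = arccos(0.112757) ≈ 83.53°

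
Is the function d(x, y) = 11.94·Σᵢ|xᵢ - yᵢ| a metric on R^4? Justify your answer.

Yes. The L1 (Manhattan) norm induces a metric on R^4, and multiplying a metric by a positive constant 11.94 > 0 preserves all four axioms: non-negativity (11.94·||x-y|| ≥ 0), identity (11.94·||x-y|| = 0 ⟺ ||x-y|| = 0 ⟺ x = y), symmetry (||x-y|| = ||y-x||), and the triangle inequality (11.94·||x-z|| ≤ 11.94·||x-y|| + 11.94·||y-z||). So d is a metric.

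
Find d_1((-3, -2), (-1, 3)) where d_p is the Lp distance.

Σ|x_i - y_i| = |-3 - (-1)| + |-2 - 3| = 2 + 5 = 7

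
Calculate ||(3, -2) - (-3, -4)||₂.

√(Σ(x_i - y_i)²) = √((3 - (-3))² + (-2 - (-4))²)
= √(6² + 2²) = √(36 + 4) = √40 ≈ 6.3246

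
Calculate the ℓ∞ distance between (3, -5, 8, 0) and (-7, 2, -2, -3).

max(|x_i - y_i|) = max(|3 - (-7)|, |-5 - 2|, |8 - (-2)|, |0 - (-3)|) = max(10, 7, 10, 3) = 10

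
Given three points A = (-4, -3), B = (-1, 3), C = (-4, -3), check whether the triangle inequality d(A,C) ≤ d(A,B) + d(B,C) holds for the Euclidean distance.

d(A,B) = √(3² + 6²) = √45 ≈ 6.7082, d(B,C) = √(3² + 6²) = √45 ≈ 6.7082, d(A,C) = √(0² + 0²) = √0 = 0.
d(A,C) = 0 ≤ 6.7082 + 6.7082 = 13.4164. Triangle inequality is satisfied.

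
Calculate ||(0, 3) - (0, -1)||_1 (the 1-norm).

Σ|x_i - y_i| = |0 - 0| + |3 - (-1)| = 0 + 4 = 4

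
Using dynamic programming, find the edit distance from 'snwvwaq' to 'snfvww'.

Let D[i][j] be the edit distance between the first i characters of 'snwvwaq' and the first j characters of 'snfvww', with D[i][0] = i, D[0][j] = j, and D[i][j] = D[i-1][j-1] if the characters match, else 1 + min(D[i-1][j], D[i][j-1], D[i-1][j-1]). Filling the table (rows: prefixes of 'snwvwaq', columns: prefixes of 'snfvww'):
     ε  s  n  f  v  w  w
  ε  0  1  2  3  4  5  6
  s  1  0  1  2  3  4  5
  n  2  1  0  1  2  3  4
  w  3  2  1  1  2  2  3
  v  4  3  2  2  1  2  3
  w  5  4  3  3  2  1  2
  a  6  5  4  4  3  2  2
  q  7  6  5  5  4  3  3
The bottom-right entry gives D[7][6] = 3, so no sequence of fewer than 3 edits works. Backtracking through the table gives one optimal edit sequence (3 edits):
  snwvwaq → snfvwaq (sub w→f @3)
  snfvwaq → snfvwq (del a @6)
  snfvwq → snfvww (sub q→w @6)
Edit distance = 3.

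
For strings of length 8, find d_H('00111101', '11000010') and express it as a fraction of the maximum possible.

Differing positions: 1, 2, 3, 4, 5, 6, 7, 8. Hamming distance = 8. The maximum possible Hamming distance for length-8 strings is 8, so d_H/8 = 8/8 = 1.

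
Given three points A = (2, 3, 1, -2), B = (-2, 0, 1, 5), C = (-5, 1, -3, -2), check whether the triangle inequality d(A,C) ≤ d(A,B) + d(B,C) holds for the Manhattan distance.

d(A,B) = 4 + 3 + 0 + 7 = 14, d(B,C) = 3 + 1 + 4 + 7 = 15, d(A,C) = 7 + 2 + 4 + 0 = 13.
d(A,C) = 13 ≤ 14 + 15 = 29. Triangle inequality is satisfied.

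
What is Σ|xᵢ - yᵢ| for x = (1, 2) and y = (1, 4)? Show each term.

Σ|x_i - y_i| = |1 - 1| + |2 - 4| = 0 + 2 = 2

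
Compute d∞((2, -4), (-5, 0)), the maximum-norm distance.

max(|x_i - y_i|) = max(|2 - (-5)|, |-4 - 0|) = max(7, 4) = 7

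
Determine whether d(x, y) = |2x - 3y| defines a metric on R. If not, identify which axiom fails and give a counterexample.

No. d fails symmetry: d(4, 2) = |2·4 - 3·2| = |2| = 2, but d(2, 4) = |2·2 - 3·4| = |-8| = 8. Since 2 ≠ 8, d(x,y) ≠ d(y,x) in general.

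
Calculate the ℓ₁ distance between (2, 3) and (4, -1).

Σ|x_i - y_i| = |2 - 4| + |3 - (-1)| = 2 + 4 = 6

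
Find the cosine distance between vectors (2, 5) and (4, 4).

With u = (2, 5), v = (4, 4):
u·v = 2·4 + 5·4 = 8 + 20 = 28.
|u| = √(2² + 5²) = √29, |v| = √(4² + 4²) = √32, so |u||v| = √(29·32) = √928.
cos θ = (u·v)/(|u||v|) = 28/√928 ≈ 0.9191
Cosine distance = 1 - cos θ ≈ 1 - 0.9191 = 0.0809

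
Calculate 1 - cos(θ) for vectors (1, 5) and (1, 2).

With u = (1, 5), v = (1, 2):
u·v = 1·1 + 5·2 = 1 + 10 = 11.
|u| = √(1² + 5²) = √26, |v| = √(1² + 2²) = √5, so |u||v| = √(26·5) = √130.
cos θ = (u·v)/(|u||v|) = 11/√130 ≈ 0.9648
Cosine distance = 1 - cos θ ≈ 1 - 0.9648 = 0.0352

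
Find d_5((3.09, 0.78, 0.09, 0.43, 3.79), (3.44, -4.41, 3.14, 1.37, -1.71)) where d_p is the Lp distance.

(Σ|x_i - y_i|^5)^(1/5) = (|3.09 - 3.44|^5 + |0.78 - (-4.41)|^5 + |0.09 - 3.14|^5 + |0.43 - 1.37|^5 + |3.79 - (-1.71)|^5)^(1/5)
= (0.35^5 + 5.19^5 + 3.05^5 + 0.94^5 + 5.5^5)^(1/5) ≈ (0.0053 + 3765.6226 + 263.9363 + 0.7339 + 5032.8438)^(1/5) = (9063.1419)^(1/5) ≈ 6.1867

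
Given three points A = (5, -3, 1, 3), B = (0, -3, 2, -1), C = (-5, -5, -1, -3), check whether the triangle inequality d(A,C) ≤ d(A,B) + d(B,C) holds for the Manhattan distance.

d(A,B) = 5 + 0 + 1 + 4 = 10, d(B,C) = 5 + 2 + 3 + 2 = 12, d(A,C) = 10 + 2 + 2 + 6 = 20.
d(A,C) = 20 ≤ 10 + 12 = 22. Triangle inequality is satisfied.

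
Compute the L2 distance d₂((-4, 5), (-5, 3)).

√(Σ(x_i - y_i)²) = √((-4 - (-5))² + (5 - 3)²)
= √(1² + 2²) = √(1 + 4) = √5 ≈ 2.2361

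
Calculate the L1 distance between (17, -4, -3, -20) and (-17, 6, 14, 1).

Σ|x_i - y_i| = |17 - (-17)| + |-4 - 6| + |-3 - 14| + |-20 - 1| = 34 + 10 + 17 + 21 = 82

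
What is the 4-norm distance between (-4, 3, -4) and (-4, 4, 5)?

(Σ|x_i - y_i|^4)^(1/4) = (|-4 - (-4)|^4 + |3 - 4|^4 + |-4 - 5|^4)^(1/4)
= (0^4 + 1^4 + 9^4)^(1/4) = (0 + 1 + 6561)^(1/4) = (6562)^(1/4) ≈ 9.0003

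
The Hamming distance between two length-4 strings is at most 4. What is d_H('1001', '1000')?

Differing positions: 4. Hamming distance = 1. The maximum possible Hamming distance for length-4 strings is 4, so d_H/4 = 1/4 = 0.25.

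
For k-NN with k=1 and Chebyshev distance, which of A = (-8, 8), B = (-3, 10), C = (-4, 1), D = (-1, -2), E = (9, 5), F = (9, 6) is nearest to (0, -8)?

Distances: d(A) = 16, d(B) = 18, d(C) = 9, d(D) = 6, d(E) = 13, d(F) = 14. Nearest: D = (-1, -2) with distance 6.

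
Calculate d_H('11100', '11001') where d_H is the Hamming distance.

Differing positions: 3, 5. Hamming distance = 2.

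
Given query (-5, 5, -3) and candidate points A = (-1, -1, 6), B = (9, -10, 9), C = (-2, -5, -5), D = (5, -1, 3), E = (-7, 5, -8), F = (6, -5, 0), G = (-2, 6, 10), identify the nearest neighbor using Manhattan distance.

Distances: d(A) = 19, d(B) = 41, d(C) = 15, d(D) = 22, d(E) = 7, d(F) = 24, d(G) = 17. Nearest: E = (-7, 5, -8) with distance 7.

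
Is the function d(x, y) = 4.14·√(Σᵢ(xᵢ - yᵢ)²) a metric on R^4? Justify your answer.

Yes. The L2 (Euclidean) norm induces a metric on R^4, and multiplying a metric by a positive constant 4.14 > 0 preserves all four axioms: non-negativity (4.14·||x-y|| ≥ 0), identity (4.14·||x-y|| = 0 ⟺ ||x-y|| = 0 ⟺ x = y), symmetry (||x-y|| = ||y-x||), and the triangle inequality (4.14·||x-z|| ≤ 4.14·||x-y|| + 4.14·||y-z||). So d is a metric.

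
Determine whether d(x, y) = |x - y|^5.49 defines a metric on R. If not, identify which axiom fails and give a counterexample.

No. d(x,y) = |x-y|^5.49 fails the triangle inequality since p = 5.49 > 1. Counterexample: x = -3, y = 7, z = 9. d(x,z) = |-3 - 9|^5.49 = 12^5.49 ≈ 840823.8865, but d(x,y) + d(y,z) = 10^5.49 + 2^5.49 ≈ 309029.5433 + 44.9422 = 309074.4855. Since 840823.8865 > 309074.4855, the triangle inequality is violated.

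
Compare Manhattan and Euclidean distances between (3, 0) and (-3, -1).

L1 = |3 - (-3)| + |0 - (-1)| = 6 + 1 = 7
L2 = √(6² + 1²) = √37 ≈ 6.0828
L1 ≥ L2 always (equality iff movement is along one axis); L1 > L2 here.
Ratio L1/L2 = 7/√37 ≈ 1.1508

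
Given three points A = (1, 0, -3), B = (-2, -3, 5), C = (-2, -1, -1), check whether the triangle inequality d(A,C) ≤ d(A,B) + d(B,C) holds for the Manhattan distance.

d(A,B) = 3 + 3 + 8 = 14, d(B,C) = 0 + 2 + 6 = 8, d(A,C) = 3 + 1 + 2 = 6.
d(A,C) = 6 ≤ 14 + 8 = 22. Triangle inequality is satisfied.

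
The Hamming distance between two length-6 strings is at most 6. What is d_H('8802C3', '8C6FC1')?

Differing positions: 2, 3, 4, 6. Hamming distance = 4. The maximum possible Hamming distance for length-6 strings is 6, so d_H/6 = 4/6 ≈ 0.6667.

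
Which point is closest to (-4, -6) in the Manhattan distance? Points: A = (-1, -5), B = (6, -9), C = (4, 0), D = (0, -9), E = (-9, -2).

Distances: d(A) = 4, d(B) = 13, d(C) = 14, d(D) = 7, d(E) = 9. Nearest: A = (-1, -5) with distance 4.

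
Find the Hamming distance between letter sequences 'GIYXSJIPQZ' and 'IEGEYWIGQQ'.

Differing positions: 1, 2, 3, 4, 5, 6, 8, 10. Hamming distance = 8.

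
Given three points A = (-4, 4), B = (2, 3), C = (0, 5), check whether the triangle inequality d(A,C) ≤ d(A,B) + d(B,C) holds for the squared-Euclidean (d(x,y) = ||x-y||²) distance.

d(A,B) = 6² + 1² = 37, d(B,C) = 2² + 2² = 8, d(A,C) = 4² + 1² = 17.
d(A,C) = 17 ≤ 37 + 8 = 45. Triangle inequality is satisfied.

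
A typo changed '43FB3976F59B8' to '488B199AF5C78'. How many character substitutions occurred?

Differing positions: 2, 3, 5, 7, 8, 11, 12. Hamming distance = 7.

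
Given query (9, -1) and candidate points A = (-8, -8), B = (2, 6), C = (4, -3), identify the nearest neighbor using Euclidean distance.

Distances: d(A) ≈ 18.3848, d(B) ≈ 9.8995, d(C) ≈ 5.3852. Nearest: C = (4, -3) with distance 5.3852.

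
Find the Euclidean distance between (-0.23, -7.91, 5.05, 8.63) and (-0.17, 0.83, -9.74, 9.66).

√(Σ(x_i - y_i)²) = √((-0.23 - (-0.17))² + (-7.91 - 0.83)² + (5.05 - (-9.74))² + (8.63 - 9.66)²)
= √((-0.06)² + (-8.74)² + 14.79² + (-1.03)²) = √(0.0036 + 76.3876 + 218.7441 + 1.0609) = √296.1962 ≈ 17.2104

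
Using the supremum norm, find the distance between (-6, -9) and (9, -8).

max(|x_i - y_i|) = max(|-6 - 9|, |-9 - (-8)|) = max(15, 1) = 15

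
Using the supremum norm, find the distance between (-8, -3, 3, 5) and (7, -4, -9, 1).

max(|x_i - y_i|) = max(|-8 - 7|, |-3 - (-4)|, |3 - (-9)|, |5 - 1|) = max(15, 1, 12, 4) = 15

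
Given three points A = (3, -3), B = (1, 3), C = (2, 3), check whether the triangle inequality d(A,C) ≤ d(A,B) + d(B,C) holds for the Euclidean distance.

d(A,B) = √(2² + 6²) = √40 ≈ 6.3246, d(B,C) = √(1² + 0²) = √1 = 1, d(A,C) = √(1² + 6²) = √37 ≈ 6.0828.
d(A,C) ≈ 6.0828 ≤ 6.3246 + 1 = 7.3246. Triangle inequality is satisfied.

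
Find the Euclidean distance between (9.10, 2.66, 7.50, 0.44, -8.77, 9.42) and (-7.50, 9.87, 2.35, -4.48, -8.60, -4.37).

√(Σ(x_i - y_i)²) = √((9.1 - (-7.5))² + (2.66 - 9.87)² + (7.5 - 2.35)² + (0.44 - (-4.48))² + (-8.77 - (-8.6))² + (9.42 - (-4.37))²)
= √(16.6² + (-7.21)² + 5.15² + 4.92² + (-0.17)² + 13.79²) = √(275.56 + 51.9841 + 26.5225 + 24.2064 + 0.0289 + 190.1641) = √568.466 ≈ 23.8425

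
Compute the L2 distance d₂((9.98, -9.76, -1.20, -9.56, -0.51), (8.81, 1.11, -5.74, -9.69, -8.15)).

√(Σ(x_i - y_i)²) = √((9.98 - 8.81)² + (-9.76 - 1.11)² + (-1.2 - (-5.74))² + (-9.56 - (-9.69))² + (-0.51 - (-8.15))²)
= √(1.17² + (-10.87)² + 4.54² + 0.13² + 7.64²) = √(1.3689 + 118.1569 + 20.6116 + 0.0169 + 58.3696) = √198.5239 ≈ 14.0899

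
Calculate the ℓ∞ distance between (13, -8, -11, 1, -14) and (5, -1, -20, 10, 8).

max(|x_i - y_i|) = max(|13 - 5|, |-8 - (-1)|, |-11 - (-20)|, |1 - 10|, |-14 - 8|) = max(8, 7, 9, 9, 22) = 22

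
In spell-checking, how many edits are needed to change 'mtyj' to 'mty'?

Let D[i][j] be the edit distance between the first i characters of 'mtyj' and the first j characters of 'mty', with D[i][0] = i, D[0][j] = j, and D[i][j] = D[i-1][j-1] if the characters match, else 1 + min(D[i-1][j], D[i][j-1], D[i-1][j-1]). Filling the table (rows: prefixes of 'mtyj', columns: prefixes of 'mty'):
     ε  m  t  y
  ε  0  1  2  3
  m  1  0  1  2
  t  2  1  0  1
  y  3  2  1  0
  j  4  3  2  1
The bottom-right entry gives D[4][3] = 1, so no sequence of fewer than 1 edit works. Backtracking through the table gives one optimal edit sequence (1 edit):
  mtyj → mty (del j @4)
Edit distance = 1.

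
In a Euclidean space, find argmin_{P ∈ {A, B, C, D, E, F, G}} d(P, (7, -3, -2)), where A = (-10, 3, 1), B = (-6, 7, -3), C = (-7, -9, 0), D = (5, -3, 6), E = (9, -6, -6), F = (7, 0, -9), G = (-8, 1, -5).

Distances: d(A) ≈ 18.2757, d(B) ≈ 16.4317, d(C) ≈ 15.3623, d(D) ≈ 8.2462, d(E) ≈ 5.3852, d(F) ≈ 7.6158, d(G) ≈ 15.8114. Nearest: E = (9, -6, -6) with distance 5.3852.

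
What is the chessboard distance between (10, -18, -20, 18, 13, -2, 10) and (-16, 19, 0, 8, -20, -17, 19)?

max(|x_i - y_i|) = max(|10 - (-16)|, |-18 - 19|, |-20 - 0|, |18 - 8|, |13 - (-20)|, |-2 - (-17)|, |10 - 19|) = max(26, 37, 20, 10, 33, 15, 9) = 37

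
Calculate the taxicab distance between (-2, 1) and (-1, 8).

Σ|x_i - y_i| = |-2 - (-1)| + |1 - 8| = 1 + 7 = 8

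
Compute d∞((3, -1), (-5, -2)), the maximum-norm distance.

max(|x_i - y_i|) = max(|3 - (-5)|, |-1 - (-2)|) = max(8, 1) = 8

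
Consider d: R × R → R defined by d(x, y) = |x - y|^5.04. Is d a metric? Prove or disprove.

No. d(x,y) = |x-y|^5.04 fails the triangle inequality since p = 5.04 > 1. Counterexample: x = 3, y = 10, z = 18. d(x,z) = |3 - 18|^5.04 = 15^5.04 ≈ 846252.4629, but d(x,y) + d(y,z) = 7^5.04 + 8^5.04 ≈ 18167.4562 + 35610.128 = 53777.5842. Since 846252.4629 > 53777.5842, the triangle inequality is violated.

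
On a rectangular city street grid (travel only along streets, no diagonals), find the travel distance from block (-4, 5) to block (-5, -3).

Σ|x_i - y_i| = |-4 - (-5)| + |5 - (-3)| = 1 + 8 = 9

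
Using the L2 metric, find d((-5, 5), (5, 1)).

√(Σ(x_i - y_i)²) = √((-5 - 5)² + (5 - 1)²)
= √((-10)² + 4²) = √(100 + 16) = √116 ≈ 10.7703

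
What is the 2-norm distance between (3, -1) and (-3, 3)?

(Σ|x_i - y_i|^2)^(1/2) = (|3 - (-3)|^2 + |-1 - 3|^2)^(1/2)
= (6^2 + 4^2)^(1/2) = (36 + 16)^(1/2) = (52)^(1/2) ≈ 7.2111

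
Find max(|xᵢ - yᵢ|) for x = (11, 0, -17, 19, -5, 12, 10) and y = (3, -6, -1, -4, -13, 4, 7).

max(|x_i - y_i|) = max(|11 - 3|, |0 - (-6)|, |-17 - (-1)|, |19 - (-4)|, |-5 - (-13)|, |12 - 4|, |10 - 7|) = max(8, 6, 16, 23, 8, 8, 3) = 23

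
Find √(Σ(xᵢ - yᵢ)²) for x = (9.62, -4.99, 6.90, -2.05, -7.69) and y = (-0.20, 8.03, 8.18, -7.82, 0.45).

√(Σ(x_i - y_i)²) = √((9.62 - (-0.2))² + (-4.99 - 8.03)² + (6.9 - 8.18)² + (-2.05 - (-7.82))² + (-7.69 - 0.45)²)
= √(9.82² + (-13.02)² + (-1.28)² + 5.77² + (-8.14)²) = √(96.4324 + 169.5204 + 1.6384 + 33.2929 + 66.2596) = √367.1437 ≈ 19.161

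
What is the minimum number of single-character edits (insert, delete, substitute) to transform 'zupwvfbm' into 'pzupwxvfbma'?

Let D[i][j] be the edit distance between the first i characters of 'zupwvfbm' and the first j characters of 'pzupwxvfbma', with D[i][0] = i, D[0][j] = j, and D[i][j] = D[i-1][j-1] if the characters match, else 1 + min(D[i-1][j], D[i][j-1], D[i-1][j-1]). Filling the table (rows: prefixes of 'zupwvfbm', columns: prefixes of 'pzupwxvfbma'):
     ε  p  z  u  p  w  x  v  f  b  m  a
  ε  0  1  2  3  4  5  6  7  8  9 10 11
  z  1  1  1  2  3  4  5  6  7  8  9 10
  u  2  2  2  1  2  3  4  5  6  7  8  9
  p  3  2  3  2  1  2  3  4  5  6  7  8
  w  4  3  3  3  2  1  2  3  4  5  6  7
  v  5  4  4  4  3  2  2  2  3  4  5  6
  f  6  5  5  5  4  3  3  3  2  3  4  5
  b  7  6  6  6  5  4  4  4  3  2  3  4
  m  8  7  7  7  6  5  5  5  4  3  2  3
The bottom-right entry gives D[8][11] = 3, so no sequence of fewer than 3 edits works. Backtracking through the table gives one optimal edit sequence (3 edits):
  zupwvfbm → pzupwvfbm (ins p @1)
  pzupwvfbm → pzupwxvfbm (ins x @6)
  pzupwxvfbm → pzupwxvfbma (ins a @11)
Edit distance = 3.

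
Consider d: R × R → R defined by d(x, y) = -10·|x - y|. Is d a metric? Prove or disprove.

No. With c = -10 < 0, d fails non-negativity: d(6, 12) = -10·|6 - 12| = -10·6 = -60 < 0.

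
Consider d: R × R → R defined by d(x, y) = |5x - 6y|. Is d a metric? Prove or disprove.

No. d fails symmetry: d(6, 1) = |5·6 - 6·1| = |24| = 24, but d(1, 6) = |5·1 - 6·6| = |-31| = 31. Since 24 ≠ 31, d(x,y) ≠ d(y,x) in general.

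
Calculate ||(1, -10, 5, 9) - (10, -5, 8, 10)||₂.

√(Σ(x_i - y_i)²) = √((1 - 10)² + (-10 - (-5))² + (5 - 8)² + (9 - 10)²)
= √((-9)² + (-5)² + (-3)² + (-1)²) = √(81 + 25 + 9 + 1) = √116 ≈ 10.7703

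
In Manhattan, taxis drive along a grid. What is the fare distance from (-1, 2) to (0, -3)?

Σ|x_i - y_i| = |-1 - 0| + |2 - (-3)| = 1 + 5 = 6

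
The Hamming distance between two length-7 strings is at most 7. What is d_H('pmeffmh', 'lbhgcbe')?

Differing positions: 1, 2, 3, 4, 5, 6, 7. Hamming distance = 7. The maximum possible Hamming distance for length-7 strings is 7, so d_H/7 = 7/7 = 1.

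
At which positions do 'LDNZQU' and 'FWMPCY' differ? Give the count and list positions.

Differing positions: 1, 2, 3, 4, 5, 6. Hamming distance = 6.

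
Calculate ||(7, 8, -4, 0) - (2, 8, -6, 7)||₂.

√(Σ(x_i - y_i)²) = √((7 - 2)² + (8 - 8)² + (-4 - (-6))² + (0 - 7)²)
= √(5² + 0² + 2² + (-7)²) = √(25 + 0 + 4 + 49) = √78 ≈ 8.8318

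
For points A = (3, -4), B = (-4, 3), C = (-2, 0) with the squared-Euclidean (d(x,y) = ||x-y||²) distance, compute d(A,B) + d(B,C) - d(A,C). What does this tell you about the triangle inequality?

d(A,B) = 7² + 7² = 98, d(B,C) = 2² + 3² = 13, d(A,C) = 5² + 4² = 41.
d(A,B) + d(B,C) - d(A,C) = 98 + 13 - 41 = 111 - 41 = 70. This is ≥ 0, so the triangle inequality holds for these points.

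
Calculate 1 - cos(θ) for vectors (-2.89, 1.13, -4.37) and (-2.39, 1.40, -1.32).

With u = (-2.89, 1.13, -4.37), v = (-2.39, 1.40, -1.32):
u·v = (-2.89)·(-2.39) + 1.13·1.4 + (-4.37)·(-1.32) = 6.9071 + 1.582 + 5.7684 = 14.2575.
|u| = √((-2.89)² + 1.13² + (-4.37)²) = √(8.3521 + 1.2769 + 19.0969) = √28.7259, |v| = √((-2.39)² + 1.4² + (-1.32)²) = √(5.7121 + 1.96 + 1.7424) = √9.4145.
cos θ = (u·v)/(|u||v|) = 14.2575/(√28.7259·√9.4145) ≈ 0.867
Cosine distance = 1 - cos θ ≈ 1 - 0.867 = 0.133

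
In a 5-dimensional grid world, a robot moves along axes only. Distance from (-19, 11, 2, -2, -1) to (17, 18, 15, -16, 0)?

Σ|x_i - y_i| = |-19 - 17| + |11 - 18| + |2 - 15| + |-2 - (-16)| + |-1 - 0| = 36 + 7 + 13 + 14 + 1 = 71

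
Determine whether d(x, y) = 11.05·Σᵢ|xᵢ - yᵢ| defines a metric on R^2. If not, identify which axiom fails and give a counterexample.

Yes. The L1 (Manhattan) norm induces a metric on R^2, and multiplying a metric by a positive constant 11.05 > 0 preserves all four axioms: non-negativity (11.05·||x-y|| ≥ 0), identity (11.05·||x-y|| = 0 ⟺ ||x-y|| = 0 ⟺ x = y), symmetry (||x-y|| = ||y-x||), and the triangle inequality (11.05·||x-z|| ≤ 11.05·||x-y|| + 11.05·||y-z||). So d is a metric.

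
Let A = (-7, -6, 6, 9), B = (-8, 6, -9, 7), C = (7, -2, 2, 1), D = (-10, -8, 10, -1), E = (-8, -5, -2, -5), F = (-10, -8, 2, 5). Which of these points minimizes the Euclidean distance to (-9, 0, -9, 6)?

Distances: d(A) ≈ 16.5529, d(B) ≈ 6.1644, d(C) ≈ 20.1494, d(D) ≈ 21.7945, d(E) = 14, d(F) ≈ 13.6748. Nearest: B = (-8, 6, -9, 7) with distance 6.1644.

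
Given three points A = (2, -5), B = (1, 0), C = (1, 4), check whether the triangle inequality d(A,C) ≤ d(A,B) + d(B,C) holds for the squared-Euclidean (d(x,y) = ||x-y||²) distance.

d(A,B) = 1² + 5² = 26, d(B,C) = 0² + 4² = 16, d(A,C) = 1² + 9² = 82.
d(A,C) = 82 > 26 + 16 = 42. Triangle inequality is VIOLATED. (Squared-Euclidean is not a metric — this is a counterexample.)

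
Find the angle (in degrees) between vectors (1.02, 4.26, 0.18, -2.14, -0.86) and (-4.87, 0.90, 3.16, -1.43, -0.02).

With u = (1.02, 4.26, 0.18, -2.14, -0.86), v = (-4.87, 0.90, 3.16, -1.43, -0.02):
u·v = 1.02·(-4.87) + 4.26·0.9 + 0.18·3.16 + (-2.14)·(-1.43) + (-0.86)·(-0.02) = (-4.9674) + 3.834 + 0.5688 + 3.0602 + 0.0172 = 2.5128.
|u| = √(1.02² + 4.26² + 0.18² + (-2.14)² + (-0.86)²) = √(1.0404 + 18.1476 + 0.0324 + 4.5796 + 0.7396) = √24.5396, |v| = √((-4.87)² + 0.9² + 3.16² + (-1.43)² + (-0.02)²) = √(23.7169 + 0.81 + 9.9856 + 2.0449 + 0.0004) = √36.5578.
cos θ = (u·v)/(|u||v|) = 2.5128/(√24.5396·√36.5578) ≈ 0.083895
θ = arccos(0.083895) ≈ 85.19°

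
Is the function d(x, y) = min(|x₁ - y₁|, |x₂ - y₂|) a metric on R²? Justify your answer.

No. d fails identity of indiscernibles: take x = (-3, 0) and y = (-3, 9). Then d(x,y) = min(|-3 - (-3)|, |0 - 9|) = min(0, 9) = 0, yet x ≠ y.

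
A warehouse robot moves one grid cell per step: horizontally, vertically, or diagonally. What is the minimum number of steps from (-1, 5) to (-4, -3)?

max(|x_i - y_i|) = max(|-1 - (-4)|, |5 - (-3)|) = max(3, 8) = 8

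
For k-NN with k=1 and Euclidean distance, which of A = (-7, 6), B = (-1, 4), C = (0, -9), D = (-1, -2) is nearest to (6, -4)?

Distances: d(A) ≈ 16.4012, d(B) ≈ 10.6301, d(C) ≈ 7.8102, d(D) ≈ 7.2801. Nearest: D = (-1, -2) with distance 7.2801.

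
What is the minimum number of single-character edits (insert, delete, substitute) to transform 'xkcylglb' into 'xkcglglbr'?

Let D[i][j] be the edit distance between the first i characters of 'xkcylglb' and the first j characters of 'xkcglglbr', with D[i][0] = i, D[0][j] = j, and D[i][j] = D[i-1][j-1] if the characters match, else 1 + min(D[i-1][j], D[i][j-1], D[i-1][j-1]). Filling the table (rows: prefixes of 'xkcylglb', columns: prefixes of 'xkcglglbr'):
     ε  x  k  c  g  l  g  l  b  r
  ε  0  1  2  3  4  5  6  7  8  9
  x  1  0  1  2  3  4  5  6  7  8
  k  2  1  0  1  2  3  4  5  6  7
  c  3  2  1  0  1  2  3  4  5  6
  y  4  3  2  1  1  2  3  4  5  6
  l  5  4  3  2  2  1  2  3  4  5
  g  6  5  4  3  2  2  1  2  3  4
  l  7  6  5  4  3  2  2  1  2  3
  b  8  7  6  5  4  3  3  2  1  2
The bottom-right entry gives D[8][9] = 2, so no sequence of fewer than 2 edits works. Backtracking through the table gives one optimal edit sequence (2 edits):
  xkcylglb → xkcglglb (sub y→g @4)
  xkcglglb → xkcglglbr (ins r @9)
Edit distance = 2.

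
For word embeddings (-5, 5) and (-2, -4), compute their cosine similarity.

With u = (-5, 5), v = (-2, -4):
u·v = (-5)·(-2) + 5·(-4) = 10 + (-20) = -10.
|u| = √((-5)² + 5²) = √50, |v| = √((-2)² + (-4)²) = √20, so |u||v| = √(50·20) = √1000.
cos θ = (u·v)/(|u||v|) = -10/√1000 ≈ -0.3162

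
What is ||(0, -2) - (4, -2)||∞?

max(|x_i - y_i|) = max(|0 - 4|, |-2 - (-2)|) = max(4, 0) = 4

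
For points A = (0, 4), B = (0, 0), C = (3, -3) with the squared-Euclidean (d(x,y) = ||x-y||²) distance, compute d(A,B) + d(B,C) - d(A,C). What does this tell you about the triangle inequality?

d(A,B) = 0² + 4² = 16, d(B,C) = 3² + 3² = 18, d(A,C) = 3² + 7² = 58.
d(A,B) + d(B,C) - d(A,C) = 16 + 18 - 58 = 34 - 58 = -24. This is < 0, so the triangle inequality FAILS for these points (squared-Euclidean is not a metric).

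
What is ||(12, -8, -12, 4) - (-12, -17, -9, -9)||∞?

max(|x_i - y_i|) = max(|12 - (-12)|, |-8 - (-17)|, |-12 - (-9)|, |4 - (-9)|) = max(24, 9, 3, 13) = 24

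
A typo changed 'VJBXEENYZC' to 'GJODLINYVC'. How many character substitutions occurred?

Differing positions: 1, 3, 4, 5, 6, 9. Hamming distance = 6.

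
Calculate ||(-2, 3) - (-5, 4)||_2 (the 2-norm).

(Σ|x_i - y_i|^2)^(1/2) = (|-2 - (-5)|^2 + |3 - 4|^2)^(1/2)
= (3^2 + 1^2)^(1/2) = (9 + 1)^(1/2) = (10)^(1/2) ≈ 3.1623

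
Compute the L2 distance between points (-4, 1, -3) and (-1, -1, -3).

(Σ|x_i - y_i|^2)^(1/2) = (|-4 - (-1)|^2 + |1 - (-1)|^2 + |-3 - (-3)|^2)^(1/2)
= (3^2 + 2^2 + 0^2)^(1/2) = (9 + 4 + 0)^(1/2) = (13)^(1/2) ≈ 3.6056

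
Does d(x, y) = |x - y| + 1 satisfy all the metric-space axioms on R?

No. d fails identity of indiscernibles (specifically d(x,x) = 0): d(3, 3) = |3 - 3| + 1 = 0 + 1 = 1 ≠ 0.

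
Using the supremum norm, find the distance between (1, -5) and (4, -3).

max(|x_i - y_i|) = max(|1 - 4|, |-5 - (-3)|) = max(3, 2) = 3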